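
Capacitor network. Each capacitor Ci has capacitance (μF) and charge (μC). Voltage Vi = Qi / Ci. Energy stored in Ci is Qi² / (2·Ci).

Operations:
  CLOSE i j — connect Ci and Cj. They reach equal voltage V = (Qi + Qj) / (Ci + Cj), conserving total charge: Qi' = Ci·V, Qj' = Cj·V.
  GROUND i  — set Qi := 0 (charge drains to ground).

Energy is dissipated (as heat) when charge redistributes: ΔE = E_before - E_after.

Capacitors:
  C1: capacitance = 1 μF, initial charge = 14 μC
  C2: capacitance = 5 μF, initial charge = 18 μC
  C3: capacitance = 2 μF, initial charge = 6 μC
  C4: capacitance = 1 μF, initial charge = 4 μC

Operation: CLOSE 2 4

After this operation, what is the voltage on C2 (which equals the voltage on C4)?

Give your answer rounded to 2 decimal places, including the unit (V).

Answer: 3.67 V

Derivation:
Initial: C1(1μF, Q=14μC, V=14.00V), C2(5μF, Q=18μC, V=3.60V), C3(2μF, Q=6μC, V=3.00V), C4(1μF, Q=4μC, V=4.00V)
Op 1: CLOSE 2-4: Q_total=22.00, C_total=6.00, V=3.67; Q2=18.33, Q4=3.67; dissipated=0.067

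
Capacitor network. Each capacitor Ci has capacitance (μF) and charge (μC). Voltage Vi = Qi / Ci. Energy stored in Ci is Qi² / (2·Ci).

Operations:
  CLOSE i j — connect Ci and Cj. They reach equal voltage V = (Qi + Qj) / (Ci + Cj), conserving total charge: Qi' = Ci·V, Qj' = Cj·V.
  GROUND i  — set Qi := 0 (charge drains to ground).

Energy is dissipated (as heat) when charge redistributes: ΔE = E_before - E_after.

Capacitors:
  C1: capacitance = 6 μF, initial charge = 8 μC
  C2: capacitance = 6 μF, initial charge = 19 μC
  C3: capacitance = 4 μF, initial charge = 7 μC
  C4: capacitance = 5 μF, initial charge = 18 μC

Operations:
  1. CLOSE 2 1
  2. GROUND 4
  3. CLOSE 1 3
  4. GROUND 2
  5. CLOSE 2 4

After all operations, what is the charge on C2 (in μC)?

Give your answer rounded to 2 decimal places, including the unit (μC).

Answer: 0.00 μC

Derivation:
Initial: C1(6μF, Q=8μC, V=1.33V), C2(6μF, Q=19μC, V=3.17V), C3(4μF, Q=7μC, V=1.75V), C4(5μF, Q=18μC, V=3.60V)
Op 1: CLOSE 2-1: Q_total=27.00, C_total=12.00, V=2.25; Q2=13.50, Q1=13.50; dissipated=5.042
Op 2: GROUND 4: Q4=0; energy lost=32.400
Op 3: CLOSE 1-3: Q_total=20.50, C_total=10.00, V=2.05; Q1=12.30, Q3=8.20; dissipated=0.300
Op 4: GROUND 2: Q2=0; energy lost=15.188
Op 5: CLOSE 2-4: Q_total=0.00, C_total=11.00, V=0.00; Q2=0.00, Q4=0.00; dissipated=0.000
Final charges: Q1=12.30, Q2=0.00, Q3=8.20, Q4=0.00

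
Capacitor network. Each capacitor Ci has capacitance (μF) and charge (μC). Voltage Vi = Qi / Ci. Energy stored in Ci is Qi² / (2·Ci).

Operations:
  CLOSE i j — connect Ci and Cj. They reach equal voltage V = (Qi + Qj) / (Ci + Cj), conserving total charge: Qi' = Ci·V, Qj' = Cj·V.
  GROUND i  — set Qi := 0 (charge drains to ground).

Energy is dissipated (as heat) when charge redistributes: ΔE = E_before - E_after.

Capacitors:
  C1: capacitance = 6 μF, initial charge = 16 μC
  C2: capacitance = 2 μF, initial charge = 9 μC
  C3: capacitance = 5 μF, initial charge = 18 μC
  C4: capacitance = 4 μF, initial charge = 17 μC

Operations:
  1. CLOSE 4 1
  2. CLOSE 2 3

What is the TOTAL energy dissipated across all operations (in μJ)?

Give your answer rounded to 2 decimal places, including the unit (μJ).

Initial: C1(6μF, Q=16μC, V=2.67V), C2(2μF, Q=9μC, V=4.50V), C3(5μF, Q=18μC, V=3.60V), C4(4μF, Q=17μC, V=4.25V)
Op 1: CLOSE 4-1: Q_total=33.00, C_total=10.00, V=3.30; Q4=13.20, Q1=19.80; dissipated=3.008
Op 2: CLOSE 2-3: Q_total=27.00, C_total=7.00, V=3.86; Q2=7.71, Q3=19.29; dissipated=0.579
Total dissipated: 3.587 μJ

Answer: 3.59 μJ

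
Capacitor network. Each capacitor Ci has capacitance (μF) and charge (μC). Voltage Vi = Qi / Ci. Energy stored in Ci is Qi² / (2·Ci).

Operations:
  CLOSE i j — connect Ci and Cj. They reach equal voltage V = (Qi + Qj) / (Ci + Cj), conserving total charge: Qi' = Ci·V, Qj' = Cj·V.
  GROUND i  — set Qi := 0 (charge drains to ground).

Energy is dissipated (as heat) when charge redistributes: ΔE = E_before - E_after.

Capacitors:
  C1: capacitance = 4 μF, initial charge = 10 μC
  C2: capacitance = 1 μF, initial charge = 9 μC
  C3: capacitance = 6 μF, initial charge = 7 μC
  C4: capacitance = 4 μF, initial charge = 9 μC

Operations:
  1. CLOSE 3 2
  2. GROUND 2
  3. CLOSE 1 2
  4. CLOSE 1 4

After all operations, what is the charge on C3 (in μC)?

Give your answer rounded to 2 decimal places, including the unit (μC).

Answer: 13.71 μC

Derivation:
Initial: C1(4μF, Q=10μC, V=2.50V), C2(1μF, Q=9μC, V=9.00V), C3(6μF, Q=7μC, V=1.17V), C4(4μF, Q=9μC, V=2.25V)
Op 1: CLOSE 3-2: Q_total=16.00, C_total=7.00, V=2.29; Q3=13.71, Q2=2.29; dissipated=26.298
Op 2: GROUND 2: Q2=0; energy lost=2.612
Op 3: CLOSE 1-2: Q_total=10.00, C_total=5.00, V=2.00; Q1=8.00, Q2=2.00; dissipated=2.500
Op 4: CLOSE 1-4: Q_total=17.00, C_total=8.00, V=2.12; Q1=8.50, Q4=8.50; dissipated=0.062
Final charges: Q1=8.50, Q2=2.00, Q3=13.71, Q4=8.50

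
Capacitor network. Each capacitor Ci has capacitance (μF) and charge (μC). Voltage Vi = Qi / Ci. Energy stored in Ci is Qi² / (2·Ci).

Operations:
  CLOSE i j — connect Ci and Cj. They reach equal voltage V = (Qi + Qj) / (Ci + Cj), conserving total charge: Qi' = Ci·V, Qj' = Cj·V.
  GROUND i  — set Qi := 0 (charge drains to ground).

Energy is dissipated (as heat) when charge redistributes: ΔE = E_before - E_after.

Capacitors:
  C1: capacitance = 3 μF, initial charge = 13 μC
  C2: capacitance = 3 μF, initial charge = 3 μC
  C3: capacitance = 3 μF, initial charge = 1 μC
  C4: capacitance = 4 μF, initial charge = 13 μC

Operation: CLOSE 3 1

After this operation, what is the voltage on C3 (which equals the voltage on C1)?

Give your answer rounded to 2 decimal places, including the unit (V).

Answer: 2.33 V

Derivation:
Initial: C1(3μF, Q=13μC, V=4.33V), C2(3μF, Q=3μC, V=1.00V), C3(3μF, Q=1μC, V=0.33V), C4(4μF, Q=13μC, V=3.25V)
Op 1: CLOSE 3-1: Q_total=14.00, C_total=6.00, V=2.33; Q3=7.00, Q1=7.00; dissipated=12.000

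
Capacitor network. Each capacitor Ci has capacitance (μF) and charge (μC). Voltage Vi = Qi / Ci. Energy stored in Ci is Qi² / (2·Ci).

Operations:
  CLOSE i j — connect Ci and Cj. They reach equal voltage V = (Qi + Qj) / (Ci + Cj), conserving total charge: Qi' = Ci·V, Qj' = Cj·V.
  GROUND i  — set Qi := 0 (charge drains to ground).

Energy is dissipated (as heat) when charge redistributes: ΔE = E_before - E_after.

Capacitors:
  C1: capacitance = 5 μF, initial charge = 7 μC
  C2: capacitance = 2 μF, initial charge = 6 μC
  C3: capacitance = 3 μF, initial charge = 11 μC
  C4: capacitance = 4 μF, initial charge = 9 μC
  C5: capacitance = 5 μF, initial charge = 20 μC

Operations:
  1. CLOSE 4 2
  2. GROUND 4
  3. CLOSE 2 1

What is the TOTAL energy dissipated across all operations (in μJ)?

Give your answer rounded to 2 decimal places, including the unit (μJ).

Initial: C1(5μF, Q=7μC, V=1.40V), C2(2μF, Q=6μC, V=3.00V), C3(3μF, Q=11μC, V=3.67V), C4(4μF, Q=9μC, V=2.25V), C5(5μF, Q=20μC, V=4.00V)
Op 1: CLOSE 4-2: Q_total=15.00, C_total=6.00, V=2.50; Q4=10.00, Q2=5.00; dissipated=0.375
Op 2: GROUND 4: Q4=0; energy lost=12.500
Op 3: CLOSE 2-1: Q_total=12.00, C_total=7.00, V=1.71; Q2=3.43, Q1=8.57; dissipated=0.864
Total dissipated: 13.739 μJ

Answer: 13.74 μJ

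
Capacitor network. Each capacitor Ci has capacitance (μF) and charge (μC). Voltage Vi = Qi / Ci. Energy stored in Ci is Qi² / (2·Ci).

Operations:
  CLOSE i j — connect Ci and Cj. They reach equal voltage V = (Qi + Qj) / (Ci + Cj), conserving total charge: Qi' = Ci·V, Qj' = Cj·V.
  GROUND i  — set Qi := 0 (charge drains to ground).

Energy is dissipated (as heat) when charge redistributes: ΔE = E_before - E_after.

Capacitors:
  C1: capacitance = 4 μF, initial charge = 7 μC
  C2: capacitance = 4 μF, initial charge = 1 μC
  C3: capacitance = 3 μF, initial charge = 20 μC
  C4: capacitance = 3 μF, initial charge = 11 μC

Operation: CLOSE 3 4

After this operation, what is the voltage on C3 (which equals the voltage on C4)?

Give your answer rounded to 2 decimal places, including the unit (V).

Answer: 5.17 V

Derivation:
Initial: C1(4μF, Q=7μC, V=1.75V), C2(4μF, Q=1μC, V=0.25V), C3(3μF, Q=20μC, V=6.67V), C4(3μF, Q=11μC, V=3.67V)
Op 1: CLOSE 3-4: Q_total=31.00, C_total=6.00, V=5.17; Q3=15.50, Q4=15.50; dissipated=6.750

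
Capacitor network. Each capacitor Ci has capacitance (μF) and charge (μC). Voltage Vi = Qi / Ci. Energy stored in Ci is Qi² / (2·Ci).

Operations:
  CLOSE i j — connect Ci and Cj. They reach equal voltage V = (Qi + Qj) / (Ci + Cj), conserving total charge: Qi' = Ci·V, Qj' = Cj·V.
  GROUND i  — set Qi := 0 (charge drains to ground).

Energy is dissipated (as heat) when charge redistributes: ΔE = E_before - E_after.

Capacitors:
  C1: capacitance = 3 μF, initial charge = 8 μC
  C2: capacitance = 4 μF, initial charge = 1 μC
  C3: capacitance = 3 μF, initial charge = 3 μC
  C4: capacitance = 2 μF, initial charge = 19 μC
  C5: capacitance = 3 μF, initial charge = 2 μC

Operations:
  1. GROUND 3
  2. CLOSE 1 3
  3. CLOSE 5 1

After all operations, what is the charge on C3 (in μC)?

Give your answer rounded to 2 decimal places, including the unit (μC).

Answer: 4.00 μC

Derivation:
Initial: C1(3μF, Q=8μC, V=2.67V), C2(4μF, Q=1μC, V=0.25V), C3(3μF, Q=3μC, V=1.00V), C4(2μF, Q=19μC, V=9.50V), C5(3μF, Q=2μC, V=0.67V)
Op 1: GROUND 3: Q3=0; energy lost=1.500
Op 2: CLOSE 1-3: Q_total=8.00, C_total=6.00, V=1.33; Q1=4.00, Q3=4.00; dissipated=5.333
Op 3: CLOSE 5-1: Q_total=6.00, C_total=6.00, V=1.00; Q5=3.00, Q1=3.00; dissipated=0.333
Final charges: Q1=3.00, Q2=1.00, Q3=4.00, Q4=19.00, Q5=3.00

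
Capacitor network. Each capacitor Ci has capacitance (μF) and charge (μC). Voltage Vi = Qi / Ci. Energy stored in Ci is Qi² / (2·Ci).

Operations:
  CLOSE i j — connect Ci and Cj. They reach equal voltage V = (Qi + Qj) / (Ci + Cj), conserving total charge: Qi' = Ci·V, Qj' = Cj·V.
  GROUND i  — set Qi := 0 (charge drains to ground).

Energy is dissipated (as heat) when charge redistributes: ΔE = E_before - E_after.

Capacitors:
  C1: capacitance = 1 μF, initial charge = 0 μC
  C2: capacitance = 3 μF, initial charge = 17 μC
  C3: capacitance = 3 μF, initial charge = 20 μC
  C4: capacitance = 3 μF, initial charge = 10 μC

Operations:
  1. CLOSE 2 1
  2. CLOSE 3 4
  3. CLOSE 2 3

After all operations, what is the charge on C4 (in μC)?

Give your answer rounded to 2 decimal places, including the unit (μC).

Answer: 15.00 μC

Derivation:
Initial: C1(1μF, Q=0μC, V=0.00V), C2(3μF, Q=17μC, V=5.67V), C3(3μF, Q=20μC, V=6.67V), C4(3μF, Q=10μC, V=3.33V)
Op 1: CLOSE 2-1: Q_total=17.00, C_total=4.00, V=4.25; Q2=12.75, Q1=4.25; dissipated=12.042
Op 2: CLOSE 3-4: Q_total=30.00, C_total=6.00, V=5.00; Q3=15.00, Q4=15.00; dissipated=8.333
Op 3: CLOSE 2-3: Q_total=27.75, C_total=6.00, V=4.62; Q2=13.88, Q3=13.88; dissipated=0.422
Final charges: Q1=4.25, Q2=13.88, Q3=13.88, Q4=15.00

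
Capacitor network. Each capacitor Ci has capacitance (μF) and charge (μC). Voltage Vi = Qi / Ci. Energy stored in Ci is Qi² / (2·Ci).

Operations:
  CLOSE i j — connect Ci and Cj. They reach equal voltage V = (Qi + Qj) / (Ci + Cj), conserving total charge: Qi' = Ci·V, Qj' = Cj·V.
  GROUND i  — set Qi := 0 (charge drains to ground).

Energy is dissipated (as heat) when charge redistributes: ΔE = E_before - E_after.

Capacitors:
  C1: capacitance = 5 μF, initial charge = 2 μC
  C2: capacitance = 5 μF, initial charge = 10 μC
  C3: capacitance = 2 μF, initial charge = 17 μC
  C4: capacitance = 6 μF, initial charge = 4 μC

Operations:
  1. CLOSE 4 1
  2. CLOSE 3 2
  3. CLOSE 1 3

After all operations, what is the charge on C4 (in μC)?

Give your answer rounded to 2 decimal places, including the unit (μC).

Answer: 3.27 μC

Derivation:
Initial: C1(5μF, Q=2μC, V=0.40V), C2(5μF, Q=10μC, V=2.00V), C3(2μF, Q=17μC, V=8.50V), C4(6μF, Q=4μC, V=0.67V)
Op 1: CLOSE 4-1: Q_total=6.00, C_total=11.00, V=0.55; Q4=3.27, Q1=2.73; dissipated=0.097
Op 2: CLOSE 3-2: Q_total=27.00, C_total=7.00, V=3.86; Q3=7.71, Q2=19.29; dissipated=30.179
Op 3: CLOSE 1-3: Q_total=10.44, C_total=7.00, V=1.49; Q1=7.46, Q3=2.98; dissipated=7.834
Final charges: Q1=7.46, Q2=19.29, Q3=2.98, Q4=3.27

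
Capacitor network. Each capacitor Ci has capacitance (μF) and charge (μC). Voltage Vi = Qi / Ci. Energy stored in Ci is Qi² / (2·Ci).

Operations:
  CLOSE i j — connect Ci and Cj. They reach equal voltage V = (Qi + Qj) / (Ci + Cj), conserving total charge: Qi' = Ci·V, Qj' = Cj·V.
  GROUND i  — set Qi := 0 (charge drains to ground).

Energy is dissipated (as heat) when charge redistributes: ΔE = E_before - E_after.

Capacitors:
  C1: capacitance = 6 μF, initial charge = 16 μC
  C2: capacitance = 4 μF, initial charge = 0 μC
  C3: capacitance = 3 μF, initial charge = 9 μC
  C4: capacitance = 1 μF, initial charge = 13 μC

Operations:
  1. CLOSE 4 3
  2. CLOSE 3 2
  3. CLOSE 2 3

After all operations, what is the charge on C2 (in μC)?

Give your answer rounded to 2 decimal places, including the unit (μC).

Answer: 9.43 μC

Derivation:
Initial: C1(6μF, Q=16μC, V=2.67V), C2(4μF, Q=0μC, V=0.00V), C3(3μF, Q=9μC, V=3.00V), C4(1μF, Q=13μC, V=13.00V)
Op 1: CLOSE 4-3: Q_total=22.00, C_total=4.00, V=5.50; Q4=5.50, Q3=16.50; dissipated=37.500
Op 2: CLOSE 3-2: Q_total=16.50, C_total=7.00, V=2.36; Q3=7.07, Q2=9.43; dissipated=25.929
Op 3: CLOSE 2-3: Q_total=16.50, C_total=7.00, V=2.36; Q2=9.43, Q3=7.07; dissipated=0.000
Final charges: Q1=16.00, Q2=9.43, Q3=7.07, Q4=5.50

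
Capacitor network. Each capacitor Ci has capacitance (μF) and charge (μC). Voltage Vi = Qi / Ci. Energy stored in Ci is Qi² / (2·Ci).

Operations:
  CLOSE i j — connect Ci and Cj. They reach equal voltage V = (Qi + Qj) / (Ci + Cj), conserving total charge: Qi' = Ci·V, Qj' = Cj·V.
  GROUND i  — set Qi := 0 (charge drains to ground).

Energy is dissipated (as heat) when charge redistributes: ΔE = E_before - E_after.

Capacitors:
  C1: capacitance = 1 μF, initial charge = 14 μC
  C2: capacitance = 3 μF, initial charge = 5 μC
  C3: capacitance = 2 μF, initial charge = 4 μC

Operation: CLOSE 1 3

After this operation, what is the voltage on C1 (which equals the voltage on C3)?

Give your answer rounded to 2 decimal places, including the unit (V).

Initial: C1(1μF, Q=14μC, V=14.00V), C2(3μF, Q=5μC, V=1.67V), C3(2μF, Q=4μC, V=2.00V)
Op 1: CLOSE 1-3: Q_total=18.00, C_total=3.00, V=6.00; Q1=6.00, Q3=12.00; dissipated=48.000

Answer: 6.00 V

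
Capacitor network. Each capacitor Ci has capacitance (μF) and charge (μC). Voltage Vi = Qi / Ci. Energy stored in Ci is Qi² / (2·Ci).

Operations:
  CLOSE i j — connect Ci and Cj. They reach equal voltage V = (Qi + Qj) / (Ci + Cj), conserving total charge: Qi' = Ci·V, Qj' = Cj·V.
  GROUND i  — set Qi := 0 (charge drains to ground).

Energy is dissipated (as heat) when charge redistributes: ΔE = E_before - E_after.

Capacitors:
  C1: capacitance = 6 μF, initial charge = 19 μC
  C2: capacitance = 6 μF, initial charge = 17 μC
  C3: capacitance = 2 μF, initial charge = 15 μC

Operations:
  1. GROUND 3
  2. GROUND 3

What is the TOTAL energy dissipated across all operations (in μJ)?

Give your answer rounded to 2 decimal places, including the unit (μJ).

Answer: 56.25 μJ

Derivation:
Initial: C1(6μF, Q=19μC, V=3.17V), C2(6μF, Q=17μC, V=2.83V), C3(2μF, Q=15μC, V=7.50V)
Op 1: GROUND 3: Q3=0; energy lost=56.250
Op 2: GROUND 3: Q3=0; energy lost=0.000
Total dissipated: 56.250 μJ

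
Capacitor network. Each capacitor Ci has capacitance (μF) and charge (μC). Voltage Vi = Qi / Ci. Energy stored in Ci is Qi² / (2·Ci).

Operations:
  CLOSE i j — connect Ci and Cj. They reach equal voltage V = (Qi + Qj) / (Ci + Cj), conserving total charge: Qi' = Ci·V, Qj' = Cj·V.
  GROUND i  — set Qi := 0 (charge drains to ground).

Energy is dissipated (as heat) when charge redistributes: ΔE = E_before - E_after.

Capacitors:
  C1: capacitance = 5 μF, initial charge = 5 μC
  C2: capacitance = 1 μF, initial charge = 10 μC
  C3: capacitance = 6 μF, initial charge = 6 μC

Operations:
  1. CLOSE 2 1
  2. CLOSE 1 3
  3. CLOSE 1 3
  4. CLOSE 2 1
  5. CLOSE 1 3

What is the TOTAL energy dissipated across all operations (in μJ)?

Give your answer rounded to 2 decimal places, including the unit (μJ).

Answer: 37.12 μJ

Derivation:
Initial: C1(5μF, Q=5μC, V=1.00V), C2(1μF, Q=10μC, V=10.00V), C3(6μF, Q=6μC, V=1.00V)
Op 1: CLOSE 2-1: Q_total=15.00, C_total=6.00, V=2.50; Q2=2.50, Q1=12.50; dissipated=33.750
Op 2: CLOSE 1-3: Q_total=18.50, C_total=11.00, V=1.68; Q1=8.41, Q3=10.09; dissipated=3.068
Op 3: CLOSE 1-3: Q_total=18.50, C_total=11.00, V=1.68; Q1=8.41, Q3=10.09; dissipated=0.000
Op 4: CLOSE 2-1: Q_total=10.91, C_total=6.00, V=1.82; Q2=1.82, Q1=9.09; dissipated=0.279
Op 5: CLOSE 1-3: Q_total=19.18, C_total=11.00, V=1.74; Q1=8.72, Q3=10.46; dissipated=0.025
Total dissipated: 37.122 μJ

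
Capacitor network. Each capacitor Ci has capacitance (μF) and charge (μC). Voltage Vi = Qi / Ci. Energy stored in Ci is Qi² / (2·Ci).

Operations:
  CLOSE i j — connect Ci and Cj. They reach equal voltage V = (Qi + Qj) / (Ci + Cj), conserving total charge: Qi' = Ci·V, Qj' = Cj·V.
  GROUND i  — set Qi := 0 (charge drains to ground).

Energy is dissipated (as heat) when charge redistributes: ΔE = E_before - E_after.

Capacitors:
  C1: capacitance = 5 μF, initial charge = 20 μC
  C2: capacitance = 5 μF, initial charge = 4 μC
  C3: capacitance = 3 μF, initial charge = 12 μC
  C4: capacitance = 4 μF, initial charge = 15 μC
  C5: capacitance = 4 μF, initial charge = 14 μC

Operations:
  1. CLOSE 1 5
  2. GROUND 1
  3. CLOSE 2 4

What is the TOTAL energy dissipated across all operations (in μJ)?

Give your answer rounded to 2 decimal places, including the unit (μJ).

Initial: C1(5μF, Q=20μC, V=4.00V), C2(5μF, Q=4μC, V=0.80V), C3(3μF, Q=12μC, V=4.00V), C4(4μF, Q=15μC, V=3.75V), C5(4μF, Q=14μC, V=3.50V)
Op 1: CLOSE 1-5: Q_total=34.00, C_total=9.00, V=3.78; Q1=18.89, Q5=15.11; dissipated=0.278
Op 2: GROUND 1: Q1=0; energy lost=35.679
Op 3: CLOSE 2-4: Q_total=19.00, C_total=9.00, V=2.11; Q2=10.56, Q4=8.44; dissipated=9.669
Total dissipated: 45.626 μJ

Answer: 45.63 μJ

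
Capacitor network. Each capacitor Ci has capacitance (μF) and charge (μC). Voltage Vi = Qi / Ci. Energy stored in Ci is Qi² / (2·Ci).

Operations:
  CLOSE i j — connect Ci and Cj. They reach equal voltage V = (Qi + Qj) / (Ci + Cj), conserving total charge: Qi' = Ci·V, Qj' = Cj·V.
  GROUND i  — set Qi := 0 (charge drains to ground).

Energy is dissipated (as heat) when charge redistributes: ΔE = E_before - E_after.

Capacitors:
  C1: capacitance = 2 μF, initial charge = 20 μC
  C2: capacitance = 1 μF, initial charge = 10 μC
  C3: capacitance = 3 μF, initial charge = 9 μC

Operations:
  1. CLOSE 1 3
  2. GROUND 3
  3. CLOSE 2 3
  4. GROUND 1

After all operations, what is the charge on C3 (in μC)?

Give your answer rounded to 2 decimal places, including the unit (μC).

Initial: C1(2μF, Q=20μC, V=10.00V), C2(1μF, Q=10μC, V=10.00V), C3(3μF, Q=9μC, V=3.00V)
Op 1: CLOSE 1-3: Q_total=29.00, C_total=5.00, V=5.80; Q1=11.60, Q3=17.40; dissipated=29.400
Op 2: GROUND 3: Q3=0; energy lost=50.460
Op 3: CLOSE 2-3: Q_total=10.00, C_total=4.00, V=2.50; Q2=2.50, Q3=7.50; dissipated=37.500
Op 4: GROUND 1: Q1=0; energy lost=33.640
Final charges: Q1=0.00, Q2=2.50, Q3=7.50

Answer: 7.50 μC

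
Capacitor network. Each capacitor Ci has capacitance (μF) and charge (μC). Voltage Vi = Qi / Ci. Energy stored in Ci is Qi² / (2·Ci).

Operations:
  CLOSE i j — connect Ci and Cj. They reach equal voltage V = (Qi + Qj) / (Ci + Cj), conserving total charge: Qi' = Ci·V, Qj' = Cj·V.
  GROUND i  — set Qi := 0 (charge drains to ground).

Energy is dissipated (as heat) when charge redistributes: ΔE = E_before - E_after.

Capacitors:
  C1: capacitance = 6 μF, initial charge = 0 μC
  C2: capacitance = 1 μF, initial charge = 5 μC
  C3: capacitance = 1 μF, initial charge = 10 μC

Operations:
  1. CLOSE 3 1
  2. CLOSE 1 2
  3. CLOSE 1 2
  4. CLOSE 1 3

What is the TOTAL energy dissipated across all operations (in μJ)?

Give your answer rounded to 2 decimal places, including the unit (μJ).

Answer: 48.44 μJ

Derivation:
Initial: C1(6μF, Q=0μC, V=0.00V), C2(1μF, Q=5μC, V=5.00V), C3(1μF, Q=10μC, V=10.00V)
Op 1: CLOSE 3-1: Q_total=10.00, C_total=7.00, V=1.43; Q3=1.43, Q1=8.57; dissipated=42.857
Op 2: CLOSE 1-2: Q_total=13.57, C_total=7.00, V=1.94; Q1=11.63, Q2=1.94; dissipated=5.466
Op 3: CLOSE 1-2: Q_total=13.57, C_total=7.00, V=1.94; Q1=11.63, Q2=1.94; dissipated=0.000
Op 4: CLOSE 1-3: Q_total=13.06, C_total=7.00, V=1.87; Q1=11.20, Q3=1.87; dissipated=0.112
Total dissipated: 48.435 μJ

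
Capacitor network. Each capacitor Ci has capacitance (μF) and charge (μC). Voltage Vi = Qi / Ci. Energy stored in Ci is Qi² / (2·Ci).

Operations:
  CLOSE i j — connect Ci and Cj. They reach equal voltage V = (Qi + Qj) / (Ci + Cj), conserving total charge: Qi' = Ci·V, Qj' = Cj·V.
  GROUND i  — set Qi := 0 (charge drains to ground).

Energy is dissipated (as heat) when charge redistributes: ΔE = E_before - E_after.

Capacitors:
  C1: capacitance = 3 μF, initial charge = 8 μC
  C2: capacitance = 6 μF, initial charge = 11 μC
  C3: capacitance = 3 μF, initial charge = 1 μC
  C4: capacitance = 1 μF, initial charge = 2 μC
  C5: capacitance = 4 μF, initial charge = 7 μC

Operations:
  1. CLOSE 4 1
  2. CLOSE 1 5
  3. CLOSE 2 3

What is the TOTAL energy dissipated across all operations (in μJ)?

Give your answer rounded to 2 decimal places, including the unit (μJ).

Answer: 2.90 μJ

Derivation:
Initial: C1(3μF, Q=8μC, V=2.67V), C2(6μF, Q=11μC, V=1.83V), C3(3μF, Q=1μC, V=0.33V), C4(1μF, Q=2μC, V=2.00V), C5(4μF, Q=7μC, V=1.75V)
Op 1: CLOSE 4-1: Q_total=10.00, C_total=4.00, V=2.50; Q4=2.50, Q1=7.50; dissipated=0.167
Op 2: CLOSE 1-5: Q_total=14.50, C_total=7.00, V=2.07; Q1=6.21, Q5=8.29; dissipated=0.482
Op 3: CLOSE 2-3: Q_total=12.00, C_total=9.00, V=1.33; Q2=8.00, Q3=4.00; dissipated=2.250
Total dissipated: 2.899 μJ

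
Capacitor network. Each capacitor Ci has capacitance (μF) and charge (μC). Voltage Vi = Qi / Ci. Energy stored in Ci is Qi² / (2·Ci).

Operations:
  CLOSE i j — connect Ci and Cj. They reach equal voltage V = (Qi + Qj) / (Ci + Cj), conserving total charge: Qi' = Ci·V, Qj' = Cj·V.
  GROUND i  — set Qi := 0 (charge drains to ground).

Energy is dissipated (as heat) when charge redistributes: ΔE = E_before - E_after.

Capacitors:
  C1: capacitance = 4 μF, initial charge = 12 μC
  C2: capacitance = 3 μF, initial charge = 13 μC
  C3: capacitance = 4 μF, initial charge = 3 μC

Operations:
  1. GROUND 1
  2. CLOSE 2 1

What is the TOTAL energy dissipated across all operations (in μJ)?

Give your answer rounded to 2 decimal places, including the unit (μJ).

Answer: 34.10 μJ

Derivation:
Initial: C1(4μF, Q=12μC, V=3.00V), C2(3μF, Q=13μC, V=4.33V), C3(4μF, Q=3μC, V=0.75V)
Op 1: GROUND 1: Q1=0; energy lost=18.000
Op 2: CLOSE 2-1: Q_total=13.00, C_total=7.00, V=1.86; Q2=5.57, Q1=7.43; dissipated=16.095
Total dissipated: 34.095 μJ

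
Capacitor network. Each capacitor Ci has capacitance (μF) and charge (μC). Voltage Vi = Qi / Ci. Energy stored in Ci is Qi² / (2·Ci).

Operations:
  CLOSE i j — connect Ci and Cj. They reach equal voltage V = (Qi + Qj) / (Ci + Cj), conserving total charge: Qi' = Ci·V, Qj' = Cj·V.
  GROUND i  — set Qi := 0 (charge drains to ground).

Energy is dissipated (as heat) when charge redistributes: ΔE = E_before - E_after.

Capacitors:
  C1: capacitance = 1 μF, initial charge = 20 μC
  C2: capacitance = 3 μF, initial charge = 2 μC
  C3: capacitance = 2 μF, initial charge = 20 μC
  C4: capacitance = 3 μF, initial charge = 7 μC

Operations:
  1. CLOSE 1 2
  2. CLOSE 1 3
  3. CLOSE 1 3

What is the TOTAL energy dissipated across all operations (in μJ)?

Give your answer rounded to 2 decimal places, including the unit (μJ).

Initial: C1(1μF, Q=20μC, V=20.00V), C2(3μF, Q=2μC, V=0.67V), C3(2μF, Q=20μC, V=10.00V), C4(3μF, Q=7μC, V=2.33V)
Op 1: CLOSE 1-2: Q_total=22.00, C_total=4.00, V=5.50; Q1=5.50, Q2=16.50; dissipated=140.167
Op 2: CLOSE 1-3: Q_total=25.50, C_total=3.00, V=8.50; Q1=8.50, Q3=17.00; dissipated=6.750
Op 3: CLOSE 1-3: Q_total=25.50, C_total=3.00, V=8.50; Q1=8.50, Q3=17.00; dissipated=0.000
Total dissipated: 146.917 μJ

Answer: 146.92 μJ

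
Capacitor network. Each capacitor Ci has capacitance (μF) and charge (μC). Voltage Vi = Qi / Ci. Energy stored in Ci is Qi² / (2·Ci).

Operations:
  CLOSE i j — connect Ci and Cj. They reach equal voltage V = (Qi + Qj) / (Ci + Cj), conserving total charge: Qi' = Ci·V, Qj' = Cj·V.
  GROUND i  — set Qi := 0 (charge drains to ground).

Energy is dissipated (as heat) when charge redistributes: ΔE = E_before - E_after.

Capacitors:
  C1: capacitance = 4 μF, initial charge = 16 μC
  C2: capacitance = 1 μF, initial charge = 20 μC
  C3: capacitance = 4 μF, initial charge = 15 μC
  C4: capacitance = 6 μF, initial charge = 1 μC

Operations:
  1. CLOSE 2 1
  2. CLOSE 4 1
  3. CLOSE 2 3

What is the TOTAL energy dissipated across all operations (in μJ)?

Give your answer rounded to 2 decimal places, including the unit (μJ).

Answer: 166.52 μJ

Derivation:
Initial: C1(4μF, Q=16μC, V=4.00V), C2(1μF, Q=20μC, V=20.00V), C3(4μF, Q=15μC, V=3.75V), C4(6μF, Q=1μC, V=0.17V)
Op 1: CLOSE 2-1: Q_total=36.00, C_total=5.00, V=7.20; Q2=7.20, Q1=28.80; dissipated=102.400
Op 2: CLOSE 4-1: Q_total=29.80, C_total=10.00, V=2.98; Q4=17.88, Q1=11.92; dissipated=59.361
Op 3: CLOSE 2-3: Q_total=22.20, C_total=5.00, V=4.44; Q2=4.44, Q3=17.76; dissipated=4.761
Total dissipated: 166.522 μJ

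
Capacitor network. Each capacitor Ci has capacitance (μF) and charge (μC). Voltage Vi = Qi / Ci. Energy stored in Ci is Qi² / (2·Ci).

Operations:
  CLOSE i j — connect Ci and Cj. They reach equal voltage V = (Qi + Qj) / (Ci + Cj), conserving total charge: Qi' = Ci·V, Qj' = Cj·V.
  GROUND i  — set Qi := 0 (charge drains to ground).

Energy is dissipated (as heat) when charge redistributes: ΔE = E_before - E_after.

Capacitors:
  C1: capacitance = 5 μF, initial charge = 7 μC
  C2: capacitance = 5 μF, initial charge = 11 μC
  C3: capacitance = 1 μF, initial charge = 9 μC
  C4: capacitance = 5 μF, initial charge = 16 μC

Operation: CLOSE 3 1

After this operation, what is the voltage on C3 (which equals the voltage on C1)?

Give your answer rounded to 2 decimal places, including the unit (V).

Answer: 2.67 V

Derivation:
Initial: C1(5μF, Q=7μC, V=1.40V), C2(5μF, Q=11μC, V=2.20V), C3(1μF, Q=9μC, V=9.00V), C4(5μF, Q=16μC, V=3.20V)
Op 1: CLOSE 3-1: Q_total=16.00, C_total=6.00, V=2.67; Q3=2.67, Q1=13.33; dissipated=24.067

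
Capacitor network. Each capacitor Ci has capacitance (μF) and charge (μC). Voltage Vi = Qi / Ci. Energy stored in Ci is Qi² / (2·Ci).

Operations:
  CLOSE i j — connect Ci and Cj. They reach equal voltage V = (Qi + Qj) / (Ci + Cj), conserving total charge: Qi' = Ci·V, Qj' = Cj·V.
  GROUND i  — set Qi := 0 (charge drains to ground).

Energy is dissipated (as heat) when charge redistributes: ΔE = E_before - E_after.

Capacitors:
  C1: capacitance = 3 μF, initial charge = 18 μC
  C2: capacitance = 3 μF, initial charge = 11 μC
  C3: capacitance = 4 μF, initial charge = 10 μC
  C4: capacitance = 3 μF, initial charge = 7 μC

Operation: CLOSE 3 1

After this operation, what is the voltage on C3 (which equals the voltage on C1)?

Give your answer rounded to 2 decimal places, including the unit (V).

Answer: 4.00 V

Derivation:
Initial: C1(3μF, Q=18μC, V=6.00V), C2(3μF, Q=11μC, V=3.67V), C3(4μF, Q=10μC, V=2.50V), C4(3μF, Q=7μC, V=2.33V)
Op 1: CLOSE 3-1: Q_total=28.00, C_total=7.00, V=4.00; Q3=16.00, Q1=12.00; dissipated=10.500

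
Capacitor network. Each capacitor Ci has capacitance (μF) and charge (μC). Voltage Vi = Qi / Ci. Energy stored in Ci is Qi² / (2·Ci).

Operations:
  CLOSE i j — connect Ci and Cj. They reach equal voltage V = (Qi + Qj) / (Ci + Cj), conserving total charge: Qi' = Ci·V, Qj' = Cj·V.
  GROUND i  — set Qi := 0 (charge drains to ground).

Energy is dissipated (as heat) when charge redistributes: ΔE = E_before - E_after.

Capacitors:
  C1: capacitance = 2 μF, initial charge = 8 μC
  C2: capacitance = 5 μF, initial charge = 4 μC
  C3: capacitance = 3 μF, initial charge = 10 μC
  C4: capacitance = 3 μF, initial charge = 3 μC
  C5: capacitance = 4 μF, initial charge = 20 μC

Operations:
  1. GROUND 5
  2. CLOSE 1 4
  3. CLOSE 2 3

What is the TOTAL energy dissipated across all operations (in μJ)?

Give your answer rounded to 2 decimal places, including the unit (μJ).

Initial: C1(2μF, Q=8μC, V=4.00V), C2(5μF, Q=4μC, V=0.80V), C3(3μF, Q=10μC, V=3.33V), C4(3μF, Q=3μC, V=1.00V), C5(4μF, Q=20μC, V=5.00V)
Op 1: GROUND 5: Q5=0; energy lost=50.000
Op 2: CLOSE 1-4: Q_total=11.00, C_total=5.00, V=2.20; Q1=4.40, Q4=6.60; dissipated=5.400
Op 3: CLOSE 2-3: Q_total=14.00, C_total=8.00, V=1.75; Q2=8.75, Q3=5.25; dissipated=6.017
Total dissipated: 61.417 μJ

Answer: 61.42 μJ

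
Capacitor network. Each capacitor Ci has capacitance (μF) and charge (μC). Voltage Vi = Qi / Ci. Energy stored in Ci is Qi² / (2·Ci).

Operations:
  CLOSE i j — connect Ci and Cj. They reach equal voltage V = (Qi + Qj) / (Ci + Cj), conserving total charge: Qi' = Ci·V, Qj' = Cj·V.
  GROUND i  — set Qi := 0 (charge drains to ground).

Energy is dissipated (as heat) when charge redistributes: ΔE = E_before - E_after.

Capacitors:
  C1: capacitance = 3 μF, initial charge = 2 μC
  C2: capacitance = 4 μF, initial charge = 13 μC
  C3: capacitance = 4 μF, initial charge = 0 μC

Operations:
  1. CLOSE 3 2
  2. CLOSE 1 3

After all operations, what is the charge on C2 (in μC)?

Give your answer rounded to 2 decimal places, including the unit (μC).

Initial: C1(3μF, Q=2μC, V=0.67V), C2(4μF, Q=13μC, V=3.25V), C3(4μF, Q=0μC, V=0.00V)
Op 1: CLOSE 3-2: Q_total=13.00, C_total=8.00, V=1.62; Q3=6.50, Q2=6.50; dissipated=10.562
Op 2: CLOSE 1-3: Q_total=8.50, C_total=7.00, V=1.21; Q1=3.64, Q3=4.86; dissipated=0.787
Final charges: Q1=3.64, Q2=6.50, Q3=4.86

Answer: 6.50 μC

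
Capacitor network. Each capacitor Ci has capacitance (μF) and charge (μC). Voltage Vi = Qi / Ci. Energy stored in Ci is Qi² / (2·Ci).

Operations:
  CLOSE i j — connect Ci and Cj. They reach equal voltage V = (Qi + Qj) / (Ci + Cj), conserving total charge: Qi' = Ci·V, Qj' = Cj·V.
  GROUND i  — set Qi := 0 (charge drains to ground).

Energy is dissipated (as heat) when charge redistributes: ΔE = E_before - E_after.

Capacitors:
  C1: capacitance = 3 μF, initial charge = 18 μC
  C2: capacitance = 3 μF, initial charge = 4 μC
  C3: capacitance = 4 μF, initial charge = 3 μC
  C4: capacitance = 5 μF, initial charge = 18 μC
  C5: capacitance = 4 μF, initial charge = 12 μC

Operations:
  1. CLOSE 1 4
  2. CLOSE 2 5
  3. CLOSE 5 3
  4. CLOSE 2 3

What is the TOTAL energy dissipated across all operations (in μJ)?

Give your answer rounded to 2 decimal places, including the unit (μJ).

Answer: 10.64 μJ

Derivation:
Initial: C1(3μF, Q=18μC, V=6.00V), C2(3μF, Q=4μC, V=1.33V), C3(4μF, Q=3μC, V=0.75V), C4(5μF, Q=18μC, V=3.60V), C5(4μF, Q=12μC, V=3.00V)
Op 1: CLOSE 1-4: Q_total=36.00, C_total=8.00, V=4.50; Q1=13.50, Q4=22.50; dissipated=5.400
Op 2: CLOSE 2-5: Q_total=16.00, C_total=7.00, V=2.29; Q2=6.86, Q5=9.14; dissipated=2.381
Op 3: CLOSE 5-3: Q_total=12.14, C_total=8.00, V=1.52; Q5=6.07, Q3=6.07; dissipated=2.358
Op 4: CLOSE 2-3: Q_total=12.93, C_total=7.00, V=1.85; Q2=5.54, Q3=7.39; dissipated=0.505
Total dissipated: 10.645 μJ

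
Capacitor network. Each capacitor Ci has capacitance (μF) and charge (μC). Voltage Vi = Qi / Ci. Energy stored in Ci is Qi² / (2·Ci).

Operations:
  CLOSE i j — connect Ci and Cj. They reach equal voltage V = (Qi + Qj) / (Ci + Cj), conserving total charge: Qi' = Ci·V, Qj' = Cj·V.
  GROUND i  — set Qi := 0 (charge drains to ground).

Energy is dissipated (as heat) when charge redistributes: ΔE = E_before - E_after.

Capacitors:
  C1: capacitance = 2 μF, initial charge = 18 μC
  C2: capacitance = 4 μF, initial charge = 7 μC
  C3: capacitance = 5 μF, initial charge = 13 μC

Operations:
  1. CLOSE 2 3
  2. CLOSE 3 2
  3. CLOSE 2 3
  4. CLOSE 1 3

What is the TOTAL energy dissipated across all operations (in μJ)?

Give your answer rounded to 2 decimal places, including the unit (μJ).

Initial: C1(2μF, Q=18μC, V=9.00V), C2(4μF, Q=7μC, V=1.75V), C3(5μF, Q=13μC, V=2.60V)
Op 1: CLOSE 2-3: Q_total=20.00, C_total=9.00, V=2.22; Q2=8.89, Q3=11.11; dissipated=0.803
Op 2: CLOSE 3-2: Q_total=20.00, C_total=9.00, V=2.22; Q3=11.11, Q2=8.89; dissipated=0.000
Op 3: CLOSE 2-3: Q_total=20.00, C_total=9.00, V=2.22; Q2=8.89, Q3=11.11; dissipated=0.000
Op 4: CLOSE 1-3: Q_total=29.11, C_total=7.00, V=4.16; Q1=8.32, Q3=20.79; dissipated=32.813
Total dissipated: 33.616 μJ

Answer: 33.62 μJ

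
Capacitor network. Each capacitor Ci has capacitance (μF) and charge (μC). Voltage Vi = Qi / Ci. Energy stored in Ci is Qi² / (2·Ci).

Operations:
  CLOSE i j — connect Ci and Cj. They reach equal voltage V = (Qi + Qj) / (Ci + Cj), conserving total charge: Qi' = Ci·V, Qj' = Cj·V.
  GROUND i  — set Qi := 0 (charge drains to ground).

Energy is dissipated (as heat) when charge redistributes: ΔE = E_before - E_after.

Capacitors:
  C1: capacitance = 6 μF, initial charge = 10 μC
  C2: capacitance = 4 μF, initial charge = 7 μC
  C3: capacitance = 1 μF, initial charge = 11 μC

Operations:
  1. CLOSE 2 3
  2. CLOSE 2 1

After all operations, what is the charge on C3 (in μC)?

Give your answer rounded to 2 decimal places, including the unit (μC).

Answer: 3.60 μC

Derivation:
Initial: C1(6μF, Q=10μC, V=1.67V), C2(4μF, Q=7μC, V=1.75V), C3(1μF, Q=11μC, V=11.00V)
Op 1: CLOSE 2-3: Q_total=18.00, C_total=5.00, V=3.60; Q2=14.40, Q3=3.60; dissipated=34.225
Op 2: CLOSE 2-1: Q_total=24.40, C_total=10.00, V=2.44; Q2=9.76, Q1=14.64; dissipated=4.485
Final charges: Q1=14.64, Q2=9.76, Q3=3.60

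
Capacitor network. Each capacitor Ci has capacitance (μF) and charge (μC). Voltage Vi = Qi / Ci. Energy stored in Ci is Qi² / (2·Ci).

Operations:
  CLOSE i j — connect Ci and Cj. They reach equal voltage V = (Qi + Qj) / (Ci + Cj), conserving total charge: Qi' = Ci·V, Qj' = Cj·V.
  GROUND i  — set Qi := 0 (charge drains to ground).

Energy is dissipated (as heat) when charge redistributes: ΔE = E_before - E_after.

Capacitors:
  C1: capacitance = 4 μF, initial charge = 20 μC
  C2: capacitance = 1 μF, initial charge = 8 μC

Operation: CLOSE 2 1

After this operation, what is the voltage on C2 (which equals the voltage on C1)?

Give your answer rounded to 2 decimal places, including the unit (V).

Answer: 5.60 V

Derivation:
Initial: C1(4μF, Q=20μC, V=5.00V), C2(1μF, Q=8μC, V=8.00V)
Op 1: CLOSE 2-1: Q_total=28.00, C_total=5.00, V=5.60; Q2=5.60, Q1=22.40; dissipated=3.600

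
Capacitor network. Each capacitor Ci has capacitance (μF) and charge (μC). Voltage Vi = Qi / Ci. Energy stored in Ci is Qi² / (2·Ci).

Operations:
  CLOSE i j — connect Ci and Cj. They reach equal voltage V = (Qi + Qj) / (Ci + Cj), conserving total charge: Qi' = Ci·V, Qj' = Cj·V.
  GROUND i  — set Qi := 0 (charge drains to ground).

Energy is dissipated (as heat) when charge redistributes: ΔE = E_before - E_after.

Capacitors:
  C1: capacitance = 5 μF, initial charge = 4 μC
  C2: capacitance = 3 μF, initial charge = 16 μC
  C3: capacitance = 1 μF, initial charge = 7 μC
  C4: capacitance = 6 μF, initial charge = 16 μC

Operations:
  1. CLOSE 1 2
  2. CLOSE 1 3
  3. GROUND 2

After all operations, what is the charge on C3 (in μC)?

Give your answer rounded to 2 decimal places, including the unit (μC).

Answer: 3.25 μC

Derivation:
Initial: C1(5μF, Q=4μC, V=0.80V), C2(3μF, Q=16μC, V=5.33V), C3(1μF, Q=7μC, V=7.00V), C4(6μF, Q=16μC, V=2.67V)
Op 1: CLOSE 1-2: Q_total=20.00, C_total=8.00, V=2.50; Q1=12.50, Q2=7.50; dissipated=19.267
Op 2: CLOSE 1-3: Q_total=19.50, C_total=6.00, V=3.25; Q1=16.25, Q3=3.25; dissipated=8.438
Op 3: GROUND 2: Q2=0; energy lost=9.375
Final charges: Q1=16.25, Q2=0.00, Q3=3.25, Q4=16.00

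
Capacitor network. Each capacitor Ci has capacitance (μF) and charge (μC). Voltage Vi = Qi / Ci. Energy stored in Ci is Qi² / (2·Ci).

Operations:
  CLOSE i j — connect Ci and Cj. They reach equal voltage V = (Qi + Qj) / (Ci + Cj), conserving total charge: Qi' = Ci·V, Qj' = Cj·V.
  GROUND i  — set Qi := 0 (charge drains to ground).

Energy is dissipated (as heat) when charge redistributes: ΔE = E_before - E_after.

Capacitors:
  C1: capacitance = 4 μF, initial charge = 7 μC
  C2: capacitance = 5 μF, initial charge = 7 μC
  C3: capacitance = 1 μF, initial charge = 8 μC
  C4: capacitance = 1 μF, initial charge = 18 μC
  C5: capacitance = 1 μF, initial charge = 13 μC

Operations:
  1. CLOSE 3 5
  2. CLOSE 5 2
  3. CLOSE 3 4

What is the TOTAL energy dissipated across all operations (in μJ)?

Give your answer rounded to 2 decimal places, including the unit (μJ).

Answer: 54.82 μJ

Derivation:
Initial: C1(4μF, Q=7μC, V=1.75V), C2(5μF, Q=7μC, V=1.40V), C3(1μF, Q=8μC, V=8.00V), C4(1μF, Q=18μC, V=18.00V), C5(1μF, Q=13μC, V=13.00V)
Op 1: CLOSE 3-5: Q_total=21.00, C_total=2.00, V=10.50; Q3=10.50, Q5=10.50; dissipated=6.250
Op 2: CLOSE 5-2: Q_total=17.50, C_total=6.00, V=2.92; Q5=2.92, Q2=14.58; dissipated=34.504
Op 3: CLOSE 3-4: Q_total=28.50, C_total=2.00, V=14.25; Q3=14.25, Q4=14.25; dissipated=14.062
Total dissipated: 54.817 μJ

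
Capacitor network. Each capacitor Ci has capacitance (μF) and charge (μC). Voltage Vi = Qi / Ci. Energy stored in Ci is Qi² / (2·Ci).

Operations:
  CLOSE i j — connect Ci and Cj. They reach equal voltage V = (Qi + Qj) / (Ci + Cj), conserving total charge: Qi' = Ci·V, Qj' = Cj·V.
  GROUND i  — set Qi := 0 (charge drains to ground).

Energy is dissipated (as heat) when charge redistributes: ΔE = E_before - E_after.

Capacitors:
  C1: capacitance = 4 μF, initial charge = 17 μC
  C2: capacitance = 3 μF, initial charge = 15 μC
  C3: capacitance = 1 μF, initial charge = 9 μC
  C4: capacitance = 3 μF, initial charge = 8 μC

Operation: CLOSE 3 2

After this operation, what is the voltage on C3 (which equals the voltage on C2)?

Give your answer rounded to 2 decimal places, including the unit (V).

Answer: 6.00 V

Derivation:
Initial: C1(4μF, Q=17μC, V=4.25V), C2(3μF, Q=15μC, V=5.00V), C3(1μF, Q=9μC, V=9.00V), C4(3μF, Q=8μC, V=2.67V)
Op 1: CLOSE 3-2: Q_total=24.00, C_total=4.00, V=6.00; Q3=6.00, Q2=18.00; dissipated=6.000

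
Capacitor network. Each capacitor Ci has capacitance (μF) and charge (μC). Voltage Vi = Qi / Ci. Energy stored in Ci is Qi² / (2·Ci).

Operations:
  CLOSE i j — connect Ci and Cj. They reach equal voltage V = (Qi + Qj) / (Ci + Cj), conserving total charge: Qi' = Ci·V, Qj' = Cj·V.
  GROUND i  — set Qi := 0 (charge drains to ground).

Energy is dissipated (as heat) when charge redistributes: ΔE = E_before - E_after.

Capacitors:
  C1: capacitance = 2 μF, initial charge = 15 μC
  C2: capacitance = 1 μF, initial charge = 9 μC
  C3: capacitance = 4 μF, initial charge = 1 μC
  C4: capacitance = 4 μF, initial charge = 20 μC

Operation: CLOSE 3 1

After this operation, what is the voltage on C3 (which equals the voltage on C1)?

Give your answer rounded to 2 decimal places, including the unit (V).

Initial: C1(2μF, Q=15μC, V=7.50V), C2(1μF, Q=9μC, V=9.00V), C3(4μF, Q=1μC, V=0.25V), C4(4μF, Q=20μC, V=5.00V)
Op 1: CLOSE 3-1: Q_total=16.00, C_total=6.00, V=2.67; Q3=10.67, Q1=5.33; dissipated=35.042

Answer: 2.67 V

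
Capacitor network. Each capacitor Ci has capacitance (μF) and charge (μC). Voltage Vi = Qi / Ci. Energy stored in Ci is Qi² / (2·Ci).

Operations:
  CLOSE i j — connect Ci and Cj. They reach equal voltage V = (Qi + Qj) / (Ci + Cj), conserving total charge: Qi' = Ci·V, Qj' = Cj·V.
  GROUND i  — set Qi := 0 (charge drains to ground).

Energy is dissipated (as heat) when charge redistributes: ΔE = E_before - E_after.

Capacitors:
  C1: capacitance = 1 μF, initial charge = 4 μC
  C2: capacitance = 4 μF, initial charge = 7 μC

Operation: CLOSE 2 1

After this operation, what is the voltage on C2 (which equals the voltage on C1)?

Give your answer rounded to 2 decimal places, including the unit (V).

Initial: C1(1μF, Q=4μC, V=4.00V), C2(4μF, Q=7μC, V=1.75V)
Op 1: CLOSE 2-1: Q_total=11.00, C_total=5.00, V=2.20; Q2=8.80, Q1=2.20; dissipated=2.025

Answer: 2.20 V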